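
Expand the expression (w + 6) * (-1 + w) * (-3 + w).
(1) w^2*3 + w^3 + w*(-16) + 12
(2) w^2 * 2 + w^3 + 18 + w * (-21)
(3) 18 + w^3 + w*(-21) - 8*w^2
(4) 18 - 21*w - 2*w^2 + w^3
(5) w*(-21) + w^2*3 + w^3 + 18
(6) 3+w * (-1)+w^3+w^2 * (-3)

Expanding (w + 6) * (-1 + w) * (-3 + w):
= w^2 * 2 + w^3 + 18 + w * (-21)
2) w^2 * 2 + w^3 + 18 + w * (-21)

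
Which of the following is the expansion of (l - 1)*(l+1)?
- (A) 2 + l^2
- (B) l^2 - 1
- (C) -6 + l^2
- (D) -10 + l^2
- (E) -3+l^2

Expanding (l - 1)*(l+1):
= l^2 - 1
B) l^2 - 1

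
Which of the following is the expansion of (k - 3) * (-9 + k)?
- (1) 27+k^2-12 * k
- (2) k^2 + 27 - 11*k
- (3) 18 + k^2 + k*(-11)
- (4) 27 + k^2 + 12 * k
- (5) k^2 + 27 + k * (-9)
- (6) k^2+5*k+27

Expanding (k - 3) * (-9 + k):
= 27+k^2-12 * k
1) 27+k^2-12 * k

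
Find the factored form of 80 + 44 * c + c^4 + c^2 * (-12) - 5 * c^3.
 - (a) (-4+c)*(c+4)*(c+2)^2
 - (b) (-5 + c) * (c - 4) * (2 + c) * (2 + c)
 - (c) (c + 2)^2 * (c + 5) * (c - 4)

We need to factor 80 + 44 * c + c^4 + c^2 * (-12) - 5 * c^3.
The factored form is (-5 + c) * (c - 4) * (2 + c) * (2 + c).
b) (-5 + c) * (c - 4) * (2 + c) * (2 + c)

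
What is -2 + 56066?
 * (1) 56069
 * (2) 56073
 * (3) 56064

-2 + 56066 = 56064
3) 56064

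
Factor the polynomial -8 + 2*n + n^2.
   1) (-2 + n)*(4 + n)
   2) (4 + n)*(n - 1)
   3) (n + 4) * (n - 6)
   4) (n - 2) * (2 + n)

We need to factor -8 + 2*n + n^2.
The factored form is (-2 + n)*(4 + n).
1) (-2 + n)*(4 + n)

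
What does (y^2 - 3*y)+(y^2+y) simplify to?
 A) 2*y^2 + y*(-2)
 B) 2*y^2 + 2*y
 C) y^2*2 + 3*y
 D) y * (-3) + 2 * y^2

Adding the polynomials and combining like terms:
(y^2 - 3*y) + (y^2 + y)
= 2*y^2 + y*(-2)
A) 2*y^2 + y*(-2)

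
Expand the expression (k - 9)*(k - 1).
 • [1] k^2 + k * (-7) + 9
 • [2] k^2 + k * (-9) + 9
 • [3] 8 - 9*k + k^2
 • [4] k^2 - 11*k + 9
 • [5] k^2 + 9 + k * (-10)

Expanding (k - 9)*(k - 1):
= k^2 + 9 + k * (-10)
5) k^2 + 9 + k * (-10)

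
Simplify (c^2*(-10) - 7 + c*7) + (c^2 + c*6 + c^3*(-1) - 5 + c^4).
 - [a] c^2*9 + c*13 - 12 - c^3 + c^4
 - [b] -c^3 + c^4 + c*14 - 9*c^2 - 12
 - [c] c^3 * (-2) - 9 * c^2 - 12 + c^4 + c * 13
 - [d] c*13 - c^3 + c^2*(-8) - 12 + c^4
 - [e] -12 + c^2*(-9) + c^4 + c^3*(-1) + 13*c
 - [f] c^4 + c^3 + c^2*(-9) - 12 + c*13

Adding the polynomials and combining like terms:
(c^2*(-10) - 7 + c*7) + (c^2 + c*6 + c^3*(-1) - 5 + c^4)
= -12 + c^2*(-9) + c^4 + c^3*(-1) + 13*c
e) -12 + c^2*(-9) + c^4 + c^3*(-1) + 13*c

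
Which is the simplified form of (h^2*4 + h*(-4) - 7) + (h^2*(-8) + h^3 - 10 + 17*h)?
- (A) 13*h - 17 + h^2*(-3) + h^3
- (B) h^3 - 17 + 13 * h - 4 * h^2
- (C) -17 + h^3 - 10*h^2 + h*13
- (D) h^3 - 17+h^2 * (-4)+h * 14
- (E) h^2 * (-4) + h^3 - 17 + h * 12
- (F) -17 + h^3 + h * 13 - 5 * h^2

Adding the polynomials and combining like terms:
(h^2*4 + h*(-4) - 7) + (h^2*(-8) + h^3 - 10 + 17*h)
= h^3 - 17 + 13 * h - 4 * h^2
B) h^3 - 17 + 13 * h - 4 * h^2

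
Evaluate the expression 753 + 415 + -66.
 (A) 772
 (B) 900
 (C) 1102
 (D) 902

First: 753 + 415 = 1168
Then: 1168 + -66 = 1102
C) 1102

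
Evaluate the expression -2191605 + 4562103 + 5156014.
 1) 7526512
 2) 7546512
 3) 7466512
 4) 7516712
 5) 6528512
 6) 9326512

First: -2191605 + 4562103 = 2370498
Then: 2370498 + 5156014 = 7526512
1) 7526512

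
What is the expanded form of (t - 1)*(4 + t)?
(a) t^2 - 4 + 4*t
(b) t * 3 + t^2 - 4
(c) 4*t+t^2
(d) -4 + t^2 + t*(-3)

Expanding (t - 1)*(4 + t):
= t * 3 + t^2 - 4
b) t * 3 + t^2 - 4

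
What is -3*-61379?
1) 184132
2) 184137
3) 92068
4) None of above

-3 * -61379 = 184137
2) 184137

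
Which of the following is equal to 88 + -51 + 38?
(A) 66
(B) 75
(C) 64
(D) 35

First: 88 + -51 = 37
Then: 37 + 38 = 75
B) 75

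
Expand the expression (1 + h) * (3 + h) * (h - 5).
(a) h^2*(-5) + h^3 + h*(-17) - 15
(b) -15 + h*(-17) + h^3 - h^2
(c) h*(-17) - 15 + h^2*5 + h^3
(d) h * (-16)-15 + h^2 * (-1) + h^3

Expanding (1 + h) * (3 + h) * (h - 5):
= -15 + h*(-17) + h^3 - h^2
b) -15 + h*(-17) + h^3 - h^2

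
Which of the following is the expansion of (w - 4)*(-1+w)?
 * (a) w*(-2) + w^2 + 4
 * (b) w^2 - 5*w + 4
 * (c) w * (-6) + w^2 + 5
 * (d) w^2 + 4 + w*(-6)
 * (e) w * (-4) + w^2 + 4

Expanding (w - 4)*(-1+w):
= w^2 - 5*w + 4
b) w^2 - 5*w + 4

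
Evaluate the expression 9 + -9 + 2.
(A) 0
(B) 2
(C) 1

First: 9 + -9 = 0
Then: 0 + 2 = 2
B) 2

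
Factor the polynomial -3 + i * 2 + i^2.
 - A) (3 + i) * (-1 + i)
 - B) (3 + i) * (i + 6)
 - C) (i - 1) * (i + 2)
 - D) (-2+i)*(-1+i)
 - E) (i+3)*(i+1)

We need to factor -3 + i * 2 + i^2.
The factored form is (3 + i) * (-1 + i).
A) (3 + i) * (-1 + i)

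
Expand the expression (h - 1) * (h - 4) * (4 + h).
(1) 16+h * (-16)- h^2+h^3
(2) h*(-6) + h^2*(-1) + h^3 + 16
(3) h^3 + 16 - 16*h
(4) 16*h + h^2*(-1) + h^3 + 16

Expanding (h - 1) * (h - 4) * (4 + h):
= 16+h * (-16)- h^2+h^3
1) 16+h * (-16)- h^2+h^3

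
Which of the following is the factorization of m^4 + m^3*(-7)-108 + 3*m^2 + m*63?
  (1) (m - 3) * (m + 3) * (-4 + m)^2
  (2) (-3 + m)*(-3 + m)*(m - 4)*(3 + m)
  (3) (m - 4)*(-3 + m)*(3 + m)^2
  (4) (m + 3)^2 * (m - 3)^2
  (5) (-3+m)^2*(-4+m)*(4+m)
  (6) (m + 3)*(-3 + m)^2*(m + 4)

We need to factor m^4 + m^3*(-7)-108 + 3*m^2 + m*63.
The factored form is (-3 + m)*(-3 + m)*(m - 4)*(3 + m).
2) (-3 + m)*(-3 + m)*(m - 4)*(3 + m)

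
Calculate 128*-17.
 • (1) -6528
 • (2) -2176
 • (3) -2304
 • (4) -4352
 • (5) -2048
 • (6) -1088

128 * -17 = -2176
2) -2176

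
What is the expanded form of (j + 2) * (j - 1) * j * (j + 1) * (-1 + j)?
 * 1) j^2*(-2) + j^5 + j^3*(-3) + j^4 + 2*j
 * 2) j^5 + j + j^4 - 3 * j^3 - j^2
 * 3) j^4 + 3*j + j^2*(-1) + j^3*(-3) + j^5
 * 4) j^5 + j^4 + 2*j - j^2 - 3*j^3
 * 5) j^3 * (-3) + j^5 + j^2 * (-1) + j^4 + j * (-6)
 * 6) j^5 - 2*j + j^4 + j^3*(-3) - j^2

Expanding (j + 2) * (j - 1) * j * (j + 1) * (-1 + j):
= j^5 + j^4 + 2*j - j^2 - 3*j^3
4) j^5 + j^4 + 2*j - j^2 - 3*j^3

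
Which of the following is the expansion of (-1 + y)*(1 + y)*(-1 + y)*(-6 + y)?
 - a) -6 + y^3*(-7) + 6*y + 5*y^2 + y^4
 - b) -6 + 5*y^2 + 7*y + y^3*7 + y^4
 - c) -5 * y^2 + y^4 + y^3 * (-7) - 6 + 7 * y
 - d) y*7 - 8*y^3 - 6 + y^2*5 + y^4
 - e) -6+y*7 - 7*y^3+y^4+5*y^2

Expanding (-1 + y)*(1 + y)*(-1 + y)*(-6 + y):
= -6+y*7 - 7*y^3+y^4+5*y^2
e) -6+y*7 - 7*y^3+y^4+5*y^2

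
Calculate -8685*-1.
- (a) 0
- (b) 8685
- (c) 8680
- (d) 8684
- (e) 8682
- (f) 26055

-8685 * -1 = 8685
b) 8685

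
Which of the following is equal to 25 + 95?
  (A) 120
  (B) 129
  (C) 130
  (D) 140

25 + 95 = 120
A) 120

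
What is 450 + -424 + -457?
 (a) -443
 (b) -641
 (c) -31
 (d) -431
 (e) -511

First: 450 + -424 = 26
Then: 26 + -457 = -431
d) -431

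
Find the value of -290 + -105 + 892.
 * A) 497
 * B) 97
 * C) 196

First: -290 + -105 = -395
Then: -395 + 892 = 497
A) 497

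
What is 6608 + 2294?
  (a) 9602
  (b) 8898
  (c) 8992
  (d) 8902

6608 + 2294 = 8902
d) 8902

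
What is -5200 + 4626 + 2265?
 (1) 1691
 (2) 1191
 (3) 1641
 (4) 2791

First: -5200 + 4626 = -574
Then: -574 + 2265 = 1691
1) 1691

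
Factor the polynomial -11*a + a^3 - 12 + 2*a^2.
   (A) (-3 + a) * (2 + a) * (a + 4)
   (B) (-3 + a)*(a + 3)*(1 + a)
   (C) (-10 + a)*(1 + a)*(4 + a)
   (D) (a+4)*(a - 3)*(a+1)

We need to factor -11*a + a^3 - 12 + 2*a^2.
The factored form is (a+4)*(a - 3)*(a+1).
D) (a+4)*(a - 3)*(a+1)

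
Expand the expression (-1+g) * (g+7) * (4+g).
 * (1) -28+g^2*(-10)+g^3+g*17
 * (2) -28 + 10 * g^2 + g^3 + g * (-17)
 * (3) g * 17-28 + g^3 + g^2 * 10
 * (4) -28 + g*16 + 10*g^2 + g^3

Expanding (-1+g) * (g+7) * (4+g):
= g * 17-28 + g^3 + g^2 * 10
3) g * 17-28 + g^3 + g^2 * 10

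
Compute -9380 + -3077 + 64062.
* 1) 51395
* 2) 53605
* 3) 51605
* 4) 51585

First: -9380 + -3077 = -12457
Then: -12457 + 64062 = 51605
3) 51605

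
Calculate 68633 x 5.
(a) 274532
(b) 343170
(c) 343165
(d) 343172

68633 * 5 = 343165
c) 343165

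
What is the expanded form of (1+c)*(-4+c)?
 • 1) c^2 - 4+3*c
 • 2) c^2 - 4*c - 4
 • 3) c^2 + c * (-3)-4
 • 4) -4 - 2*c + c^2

Expanding (1+c)*(-4+c):
= c^2 + c * (-3)-4
3) c^2 + c * (-3)-4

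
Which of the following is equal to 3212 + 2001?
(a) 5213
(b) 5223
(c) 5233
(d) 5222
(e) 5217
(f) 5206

3212 + 2001 = 5213
a) 5213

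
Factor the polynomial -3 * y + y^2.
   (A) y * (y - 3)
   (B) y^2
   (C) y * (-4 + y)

We need to factor -3 * y + y^2.
The factored form is y * (y - 3).
A) y * (y - 3)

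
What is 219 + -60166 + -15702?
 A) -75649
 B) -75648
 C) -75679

First: 219 + -60166 = -59947
Then: -59947 + -15702 = -75649
A) -75649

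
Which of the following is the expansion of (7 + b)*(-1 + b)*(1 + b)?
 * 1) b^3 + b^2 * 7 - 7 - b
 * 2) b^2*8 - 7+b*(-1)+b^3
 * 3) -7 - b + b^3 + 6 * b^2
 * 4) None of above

Expanding (7 + b)*(-1 + b)*(1 + b):
= b^3 + b^2 * 7 - 7 - b
1) b^3 + b^2 * 7 - 7 - b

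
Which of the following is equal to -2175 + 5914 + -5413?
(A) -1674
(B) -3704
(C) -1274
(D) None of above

First: -2175 + 5914 = 3739
Then: 3739 + -5413 = -1674
A) -1674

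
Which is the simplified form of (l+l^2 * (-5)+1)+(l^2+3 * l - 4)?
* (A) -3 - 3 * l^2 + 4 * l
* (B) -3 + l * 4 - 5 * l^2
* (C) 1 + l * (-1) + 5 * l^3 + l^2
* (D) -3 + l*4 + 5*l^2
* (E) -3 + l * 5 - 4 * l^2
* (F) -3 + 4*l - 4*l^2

Adding the polynomials and combining like terms:
(l + l^2*(-5) + 1) + (l^2 + 3*l - 4)
= -3 + 4*l - 4*l^2
F) -3 + 4*l - 4*l^2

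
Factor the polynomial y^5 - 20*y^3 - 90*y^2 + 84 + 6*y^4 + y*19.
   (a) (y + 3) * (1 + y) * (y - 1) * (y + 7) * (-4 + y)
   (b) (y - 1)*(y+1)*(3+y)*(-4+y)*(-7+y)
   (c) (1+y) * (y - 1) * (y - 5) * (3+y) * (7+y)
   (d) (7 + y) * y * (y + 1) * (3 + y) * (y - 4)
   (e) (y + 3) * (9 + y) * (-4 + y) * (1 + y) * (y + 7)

We need to factor y^5 - 20*y^3 - 90*y^2 + 84 + 6*y^4 + y*19.
The factored form is (y + 3) * (1 + y) * (y - 1) * (y + 7) * (-4 + y).
a) (y + 3) * (1 + y) * (y - 1) * (y + 7) * (-4 + y)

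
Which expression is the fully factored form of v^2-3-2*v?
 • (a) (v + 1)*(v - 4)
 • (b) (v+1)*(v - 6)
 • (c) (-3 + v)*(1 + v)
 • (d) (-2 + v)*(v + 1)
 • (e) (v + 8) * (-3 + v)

We need to factor v^2-3-2*v.
The factored form is (-3 + v)*(1 + v).
c) (-3 + v)*(1 + v)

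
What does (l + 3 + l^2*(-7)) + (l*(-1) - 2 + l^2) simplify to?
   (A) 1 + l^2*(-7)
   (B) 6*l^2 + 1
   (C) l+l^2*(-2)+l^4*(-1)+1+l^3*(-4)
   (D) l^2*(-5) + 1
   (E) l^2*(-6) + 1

Adding the polynomials and combining like terms:
(l + 3 + l^2*(-7)) + (l*(-1) - 2 + l^2)
= l^2*(-6) + 1
E) l^2*(-6) + 1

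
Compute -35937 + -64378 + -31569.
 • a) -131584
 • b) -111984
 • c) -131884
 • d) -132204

First: -35937 + -64378 = -100315
Then: -100315 + -31569 = -131884
c) -131884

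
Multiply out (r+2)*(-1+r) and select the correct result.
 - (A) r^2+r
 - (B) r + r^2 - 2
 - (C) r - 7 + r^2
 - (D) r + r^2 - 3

Expanding (r+2)*(-1+r):
= r + r^2 - 2
B) r + r^2 - 2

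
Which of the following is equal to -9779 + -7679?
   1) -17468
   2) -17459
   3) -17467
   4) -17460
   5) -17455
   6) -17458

-9779 + -7679 = -17458
6) -17458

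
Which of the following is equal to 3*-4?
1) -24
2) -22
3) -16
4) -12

3 * -4 = -12
4) -12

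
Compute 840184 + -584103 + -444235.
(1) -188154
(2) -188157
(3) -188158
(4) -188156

First: 840184 + -584103 = 256081
Then: 256081 + -444235 = -188154
1) -188154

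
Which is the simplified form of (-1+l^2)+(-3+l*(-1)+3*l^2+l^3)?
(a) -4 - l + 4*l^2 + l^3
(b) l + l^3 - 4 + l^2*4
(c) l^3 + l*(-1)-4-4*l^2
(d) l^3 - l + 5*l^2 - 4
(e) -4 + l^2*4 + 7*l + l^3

Adding the polynomials and combining like terms:
(-1 + l^2) + (-3 + l*(-1) + 3*l^2 + l^3)
= -4 - l + 4*l^2 + l^3
a) -4 - l + 4*l^2 + l^3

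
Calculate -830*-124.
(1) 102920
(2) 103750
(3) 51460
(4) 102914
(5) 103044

-830 * -124 = 102920
1) 102920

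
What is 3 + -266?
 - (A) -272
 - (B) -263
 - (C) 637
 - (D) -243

3 + -266 = -263
B) -263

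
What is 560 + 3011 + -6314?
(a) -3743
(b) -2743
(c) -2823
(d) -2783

First: 560 + 3011 = 3571
Then: 3571 + -6314 = -2743
b) -2743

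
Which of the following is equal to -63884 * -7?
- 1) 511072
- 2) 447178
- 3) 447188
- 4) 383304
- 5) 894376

-63884 * -7 = 447188
3) 447188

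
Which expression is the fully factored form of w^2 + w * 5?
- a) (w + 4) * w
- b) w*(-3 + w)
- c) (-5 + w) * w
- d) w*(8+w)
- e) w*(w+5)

We need to factor w^2 + w * 5.
The factored form is w*(w+5).
e) w*(w+5)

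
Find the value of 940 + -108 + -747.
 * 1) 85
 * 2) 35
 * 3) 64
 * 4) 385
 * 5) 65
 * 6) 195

First: 940 + -108 = 832
Then: 832 + -747 = 85
1) 85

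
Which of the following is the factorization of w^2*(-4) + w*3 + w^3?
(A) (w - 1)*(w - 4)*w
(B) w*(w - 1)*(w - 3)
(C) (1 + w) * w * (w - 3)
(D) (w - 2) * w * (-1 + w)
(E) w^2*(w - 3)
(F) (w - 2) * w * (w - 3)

We need to factor w^2*(-4) + w*3 + w^3.
The factored form is w*(w - 1)*(w - 3).
B) w*(w - 1)*(w - 3)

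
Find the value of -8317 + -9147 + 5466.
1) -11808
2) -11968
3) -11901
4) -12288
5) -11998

First: -8317 + -9147 = -17464
Then: -17464 + 5466 = -11998
5) -11998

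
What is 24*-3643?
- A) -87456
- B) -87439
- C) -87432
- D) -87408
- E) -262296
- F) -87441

24 * -3643 = -87432
C) -87432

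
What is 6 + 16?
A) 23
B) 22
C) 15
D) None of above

6 + 16 = 22
B) 22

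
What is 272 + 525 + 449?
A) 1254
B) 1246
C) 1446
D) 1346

First: 272 + 525 = 797
Then: 797 + 449 = 1246
B) 1246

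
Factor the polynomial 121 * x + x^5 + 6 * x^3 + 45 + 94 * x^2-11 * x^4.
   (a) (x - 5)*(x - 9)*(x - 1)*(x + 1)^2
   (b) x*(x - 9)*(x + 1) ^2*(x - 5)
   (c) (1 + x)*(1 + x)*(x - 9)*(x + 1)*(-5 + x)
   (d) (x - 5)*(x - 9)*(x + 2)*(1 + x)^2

We need to factor 121 * x + x^5 + 6 * x^3 + 45 + 94 * x^2-11 * x^4.
The factored form is (1 + x)*(1 + x)*(x - 9)*(x + 1)*(-5 + x).
c) (1 + x)*(1 + x)*(x - 9)*(x + 1)*(-5 + x)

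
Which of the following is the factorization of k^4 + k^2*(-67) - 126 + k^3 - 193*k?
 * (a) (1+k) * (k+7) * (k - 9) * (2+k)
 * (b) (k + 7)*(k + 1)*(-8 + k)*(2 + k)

We need to factor k^4 + k^2*(-67) - 126 + k^3 - 193*k.
The factored form is (1+k) * (k+7) * (k - 9) * (2+k).
a) (1+k) * (k+7) * (k - 9) * (2+k)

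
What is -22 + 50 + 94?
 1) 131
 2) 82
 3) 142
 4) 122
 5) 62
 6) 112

First: -22 + 50 = 28
Then: 28 + 94 = 122
4) 122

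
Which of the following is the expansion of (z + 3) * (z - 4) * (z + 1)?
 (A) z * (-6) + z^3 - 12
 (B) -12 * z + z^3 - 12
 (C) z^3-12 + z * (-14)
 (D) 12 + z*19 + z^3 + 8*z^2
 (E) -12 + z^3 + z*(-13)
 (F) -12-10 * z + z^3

Expanding (z + 3) * (z - 4) * (z + 1):
= -12 + z^3 + z*(-13)
E) -12 + z^3 + z*(-13)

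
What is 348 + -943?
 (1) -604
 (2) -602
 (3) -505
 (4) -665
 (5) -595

348 + -943 = -595
5) -595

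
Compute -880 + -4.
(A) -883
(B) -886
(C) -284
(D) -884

-880 + -4 = -884
D) -884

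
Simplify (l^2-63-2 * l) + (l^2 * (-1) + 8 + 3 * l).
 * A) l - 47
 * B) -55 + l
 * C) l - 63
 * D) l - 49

Adding the polynomials and combining like terms:
(l^2 - 63 - 2*l) + (l^2*(-1) + 8 + 3*l)
= -55 + l
B) -55 + l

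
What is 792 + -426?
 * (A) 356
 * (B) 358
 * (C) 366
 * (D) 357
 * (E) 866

792 + -426 = 366
C) 366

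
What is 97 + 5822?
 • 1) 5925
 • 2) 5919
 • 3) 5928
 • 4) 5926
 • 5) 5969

97 + 5822 = 5919
2) 5919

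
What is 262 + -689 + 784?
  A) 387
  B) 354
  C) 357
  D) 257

First: 262 + -689 = -427
Then: -427 + 784 = 357
C) 357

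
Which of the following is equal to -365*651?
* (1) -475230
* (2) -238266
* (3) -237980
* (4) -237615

-365 * 651 = -237615
4) -237615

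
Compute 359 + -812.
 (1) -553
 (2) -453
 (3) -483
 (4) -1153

359 + -812 = -453
2) -453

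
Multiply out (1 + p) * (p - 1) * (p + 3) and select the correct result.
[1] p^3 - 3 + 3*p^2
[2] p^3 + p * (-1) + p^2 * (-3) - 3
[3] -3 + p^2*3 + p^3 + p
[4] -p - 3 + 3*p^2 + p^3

Expanding (1 + p) * (p - 1) * (p + 3):
= -p - 3 + 3*p^2 + p^3
4) -p - 3 + 3*p^2 + p^3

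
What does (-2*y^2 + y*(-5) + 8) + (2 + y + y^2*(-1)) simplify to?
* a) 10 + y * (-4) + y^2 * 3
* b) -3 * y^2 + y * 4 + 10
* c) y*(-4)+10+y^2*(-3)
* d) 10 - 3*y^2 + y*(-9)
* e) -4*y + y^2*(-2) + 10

Adding the polynomials and combining like terms:
(-2*y^2 + y*(-5) + 8) + (2 + y + y^2*(-1))
= y*(-4)+10+y^2*(-3)
c) y*(-4)+10+y^2*(-3)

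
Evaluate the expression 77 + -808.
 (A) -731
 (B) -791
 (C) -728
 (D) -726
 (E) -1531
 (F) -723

77 + -808 = -731
A) -731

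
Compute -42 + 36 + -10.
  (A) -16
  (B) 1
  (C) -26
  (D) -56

First: -42 + 36 = -6
Then: -6 + -10 = -16
A) -16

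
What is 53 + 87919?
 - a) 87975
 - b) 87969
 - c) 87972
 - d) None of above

53 + 87919 = 87972
c) 87972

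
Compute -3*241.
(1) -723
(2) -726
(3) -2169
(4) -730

-3 * 241 = -723
1) -723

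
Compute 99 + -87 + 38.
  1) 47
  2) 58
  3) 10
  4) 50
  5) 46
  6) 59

First: 99 + -87 = 12
Then: 12 + 38 = 50
4) 50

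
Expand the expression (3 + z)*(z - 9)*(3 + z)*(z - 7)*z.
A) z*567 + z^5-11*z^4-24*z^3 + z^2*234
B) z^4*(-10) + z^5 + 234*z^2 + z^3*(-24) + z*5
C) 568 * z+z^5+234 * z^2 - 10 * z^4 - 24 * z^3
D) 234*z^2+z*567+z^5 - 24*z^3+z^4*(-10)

Expanding (3 + z)*(z - 9)*(3 + z)*(z - 7)*z:
= 234*z^2+z*567+z^5 - 24*z^3+z^4*(-10)
D) 234*z^2+z*567+z^5 - 24*z^3+z^4*(-10)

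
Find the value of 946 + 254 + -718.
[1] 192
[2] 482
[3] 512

First: 946 + 254 = 1200
Then: 1200 + -718 = 482
2) 482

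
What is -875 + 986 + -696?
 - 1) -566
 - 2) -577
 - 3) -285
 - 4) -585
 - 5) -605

First: -875 + 986 = 111
Then: 111 + -696 = -585
4) -585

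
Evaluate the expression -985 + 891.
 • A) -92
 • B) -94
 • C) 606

-985 + 891 = -94
B) -94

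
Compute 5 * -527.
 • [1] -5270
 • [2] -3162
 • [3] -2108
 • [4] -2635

5 * -527 = -2635
4) -2635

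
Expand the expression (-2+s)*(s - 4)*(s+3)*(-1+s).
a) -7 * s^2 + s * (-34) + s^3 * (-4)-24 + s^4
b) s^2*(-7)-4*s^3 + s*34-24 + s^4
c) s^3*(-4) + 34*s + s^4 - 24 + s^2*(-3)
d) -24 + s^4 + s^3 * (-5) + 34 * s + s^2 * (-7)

Expanding (-2+s)*(s - 4)*(s+3)*(-1+s):
= s^2*(-7)-4*s^3 + s*34-24 + s^4
b) s^2*(-7)-4*s^3 + s*34-24 + s^4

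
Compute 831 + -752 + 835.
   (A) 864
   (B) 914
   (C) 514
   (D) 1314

First: 831 + -752 = 79
Then: 79 + 835 = 914
B) 914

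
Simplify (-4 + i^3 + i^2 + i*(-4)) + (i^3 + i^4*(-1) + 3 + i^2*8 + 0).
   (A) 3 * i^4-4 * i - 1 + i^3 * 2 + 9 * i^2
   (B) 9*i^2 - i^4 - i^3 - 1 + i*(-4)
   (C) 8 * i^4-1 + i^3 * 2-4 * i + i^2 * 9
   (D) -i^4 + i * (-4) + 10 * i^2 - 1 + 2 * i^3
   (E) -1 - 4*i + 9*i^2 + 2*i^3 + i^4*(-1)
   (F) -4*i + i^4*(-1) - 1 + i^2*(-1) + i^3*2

Adding the polynomials and combining like terms:
(-4 + i^3 + i^2 + i*(-4)) + (i^3 + i^4*(-1) + 3 + i^2*8 + 0)
= -1 - 4*i + 9*i^2 + 2*i^3 + i^4*(-1)
E) -1 - 4*i + 9*i^2 + 2*i^3 + i^4*(-1)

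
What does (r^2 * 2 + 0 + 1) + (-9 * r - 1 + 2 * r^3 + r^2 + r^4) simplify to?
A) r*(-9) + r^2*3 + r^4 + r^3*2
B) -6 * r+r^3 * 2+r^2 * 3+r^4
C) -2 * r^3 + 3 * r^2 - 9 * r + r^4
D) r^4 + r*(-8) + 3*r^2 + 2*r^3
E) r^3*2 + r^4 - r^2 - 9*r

Adding the polynomials and combining like terms:
(r^2*2 + 0 + 1) + (-9*r - 1 + 2*r^3 + r^2 + r^4)
= r*(-9) + r^2*3 + r^4 + r^3*2
A) r*(-9) + r^2*3 + r^4 + r^3*2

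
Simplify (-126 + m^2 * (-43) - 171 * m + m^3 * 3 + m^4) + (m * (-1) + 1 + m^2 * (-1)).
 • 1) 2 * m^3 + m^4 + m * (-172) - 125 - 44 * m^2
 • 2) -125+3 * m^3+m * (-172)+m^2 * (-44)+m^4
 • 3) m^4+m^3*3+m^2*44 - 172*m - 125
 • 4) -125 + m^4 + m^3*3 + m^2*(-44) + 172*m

Adding the polynomials and combining like terms:
(-126 + m^2*(-43) - 171*m + m^3*3 + m^4) + (m*(-1) + 1 + m^2*(-1))
= -125+3 * m^3+m * (-172)+m^2 * (-44)+m^4
2) -125+3 * m^3+m * (-172)+m^2 * (-44)+m^4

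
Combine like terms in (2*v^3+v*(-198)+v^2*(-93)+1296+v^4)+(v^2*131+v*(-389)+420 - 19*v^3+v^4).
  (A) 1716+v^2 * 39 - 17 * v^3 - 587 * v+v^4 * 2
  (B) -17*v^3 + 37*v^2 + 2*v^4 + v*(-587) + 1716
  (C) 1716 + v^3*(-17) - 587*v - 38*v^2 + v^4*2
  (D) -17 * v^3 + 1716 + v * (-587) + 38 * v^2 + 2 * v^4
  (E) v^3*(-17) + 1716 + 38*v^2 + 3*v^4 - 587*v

Adding the polynomials and combining like terms:
(2*v^3 + v*(-198) + v^2*(-93) + 1296 + v^4) + (v^2*131 + v*(-389) + 420 - 19*v^3 + v^4)
= -17 * v^3 + 1716 + v * (-587) + 38 * v^2 + 2 * v^4
D) -17 * v^3 + 1716 + v * (-587) + 38 * v^2 + 2 * v^4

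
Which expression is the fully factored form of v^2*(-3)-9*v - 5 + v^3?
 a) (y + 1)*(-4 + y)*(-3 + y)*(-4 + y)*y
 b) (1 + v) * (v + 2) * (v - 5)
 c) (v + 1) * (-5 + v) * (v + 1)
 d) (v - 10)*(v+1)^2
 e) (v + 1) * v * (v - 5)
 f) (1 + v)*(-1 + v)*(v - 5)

We need to factor v^2*(-3)-9*v - 5 + v^3.
The factored form is (v + 1) * (-5 + v) * (v + 1).
c) (v + 1) * (-5 + v) * (v + 1)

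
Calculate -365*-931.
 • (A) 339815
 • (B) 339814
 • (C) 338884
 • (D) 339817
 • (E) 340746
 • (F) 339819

-365 * -931 = 339815
A) 339815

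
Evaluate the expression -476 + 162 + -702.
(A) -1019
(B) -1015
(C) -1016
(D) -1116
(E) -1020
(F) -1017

First: -476 + 162 = -314
Then: -314 + -702 = -1016
C) -1016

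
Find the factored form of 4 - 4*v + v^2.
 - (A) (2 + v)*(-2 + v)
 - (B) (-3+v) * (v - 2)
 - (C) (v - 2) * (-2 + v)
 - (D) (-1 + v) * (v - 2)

We need to factor 4 - 4*v + v^2.
The factored form is (v - 2) * (-2 + v).
C) (v - 2) * (-2 + v)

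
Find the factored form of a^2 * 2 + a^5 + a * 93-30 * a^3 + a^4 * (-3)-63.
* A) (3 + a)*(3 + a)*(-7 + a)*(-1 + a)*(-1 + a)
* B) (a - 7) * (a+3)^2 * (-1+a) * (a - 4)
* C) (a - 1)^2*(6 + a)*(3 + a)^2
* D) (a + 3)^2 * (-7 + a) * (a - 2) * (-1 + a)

We need to factor a^2 * 2 + a^5 + a * 93-30 * a^3 + a^4 * (-3)-63.
The factored form is (3 + a)*(3 + a)*(-7 + a)*(-1 + a)*(-1 + a).
A) (3 + a)*(3 + a)*(-7 + a)*(-1 + a)*(-1 + a)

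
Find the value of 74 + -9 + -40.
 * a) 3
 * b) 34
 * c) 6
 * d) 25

First: 74 + -9 = 65
Then: 65 + -40 = 25
d) 25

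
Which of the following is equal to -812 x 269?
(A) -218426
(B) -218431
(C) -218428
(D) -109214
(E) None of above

-812 * 269 = -218428
C) -218428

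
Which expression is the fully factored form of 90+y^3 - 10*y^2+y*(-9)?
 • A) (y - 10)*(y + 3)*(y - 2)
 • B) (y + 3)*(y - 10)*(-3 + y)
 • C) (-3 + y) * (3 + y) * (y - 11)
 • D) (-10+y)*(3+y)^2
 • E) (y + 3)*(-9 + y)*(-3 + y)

We need to factor 90+y^3 - 10*y^2+y*(-9).
The factored form is (y + 3)*(y - 10)*(-3 + y).
B) (y + 3)*(y - 10)*(-3 + y)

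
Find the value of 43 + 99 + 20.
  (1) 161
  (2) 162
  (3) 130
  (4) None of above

First: 43 + 99 = 142
Then: 142 + 20 = 162
2) 162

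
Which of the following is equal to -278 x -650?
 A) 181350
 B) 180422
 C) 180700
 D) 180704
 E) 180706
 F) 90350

-278 * -650 = 180700
C) 180700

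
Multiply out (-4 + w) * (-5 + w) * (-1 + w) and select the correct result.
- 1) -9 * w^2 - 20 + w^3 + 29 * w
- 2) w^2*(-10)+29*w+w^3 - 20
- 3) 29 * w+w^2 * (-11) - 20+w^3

Expanding (-4 + w) * (-5 + w) * (-1 + w):
= w^2*(-10)+29*w+w^3 - 20
2) w^2*(-10)+29*w+w^3 - 20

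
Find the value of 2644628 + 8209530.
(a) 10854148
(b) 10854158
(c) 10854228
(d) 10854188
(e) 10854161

2644628 + 8209530 = 10854158
b) 10854158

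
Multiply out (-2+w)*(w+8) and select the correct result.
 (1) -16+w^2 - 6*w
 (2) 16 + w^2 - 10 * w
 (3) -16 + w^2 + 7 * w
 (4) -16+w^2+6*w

Expanding (-2+w)*(w+8):
= -16+w^2+6*w
4) -16+w^2+6*w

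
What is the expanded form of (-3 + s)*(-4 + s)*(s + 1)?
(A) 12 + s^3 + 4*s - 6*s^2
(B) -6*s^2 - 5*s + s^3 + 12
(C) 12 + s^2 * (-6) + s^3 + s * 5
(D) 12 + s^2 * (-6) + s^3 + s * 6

Expanding (-3 + s)*(-4 + s)*(s + 1):
= 12 + s^2 * (-6) + s^3 + s * 5
C) 12 + s^2 * (-6) + s^3 + s * 5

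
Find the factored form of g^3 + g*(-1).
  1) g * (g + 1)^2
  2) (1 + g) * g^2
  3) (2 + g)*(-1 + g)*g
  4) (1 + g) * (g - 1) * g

We need to factor g^3 + g*(-1).
The factored form is (1 + g) * (g - 1) * g.
4) (1 + g) * (g - 1) * g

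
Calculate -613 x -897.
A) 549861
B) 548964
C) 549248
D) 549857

-613 * -897 = 549861
A) 549861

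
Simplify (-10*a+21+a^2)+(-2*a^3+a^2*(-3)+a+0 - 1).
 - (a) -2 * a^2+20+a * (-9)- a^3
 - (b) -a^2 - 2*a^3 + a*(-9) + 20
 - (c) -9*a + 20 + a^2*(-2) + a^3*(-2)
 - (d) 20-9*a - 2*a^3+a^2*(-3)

Adding the polynomials and combining like terms:
(-10*a + 21 + a^2) + (-2*a^3 + a^2*(-3) + a + 0 - 1)
= -9*a + 20 + a^2*(-2) + a^3*(-2)
c) -9*a + 20 + a^2*(-2) + a^3*(-2)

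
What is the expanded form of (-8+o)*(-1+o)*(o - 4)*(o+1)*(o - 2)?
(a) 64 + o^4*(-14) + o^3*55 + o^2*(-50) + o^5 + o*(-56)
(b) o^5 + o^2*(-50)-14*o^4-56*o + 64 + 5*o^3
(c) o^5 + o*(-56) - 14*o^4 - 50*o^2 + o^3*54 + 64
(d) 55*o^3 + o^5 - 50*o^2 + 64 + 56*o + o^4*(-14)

Expanding (-8+o)*(-1+o)*(o - 4)*(o+1)*(o - 2):
= 64 + o^4*(-14) + o^3*55 + o^2*(-50) + o^5 + o*(-56)
a) 64 + o^4*(-14) + o^3*55 + o^2*(-50) + o^5 + o*(-56)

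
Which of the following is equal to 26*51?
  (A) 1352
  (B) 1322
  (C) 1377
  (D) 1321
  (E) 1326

26 * 51 = 1326
E) 1326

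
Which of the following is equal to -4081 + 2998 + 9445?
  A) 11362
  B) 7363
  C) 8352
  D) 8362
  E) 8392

First: -4081 + 2998 = -1083
Then: -1083 + 9445 = 8362
D) 8362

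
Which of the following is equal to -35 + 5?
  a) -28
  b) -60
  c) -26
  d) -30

-35 + 5 = -30
d) -30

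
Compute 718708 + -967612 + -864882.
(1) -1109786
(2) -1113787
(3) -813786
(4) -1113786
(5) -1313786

First: 718708 + -967612 = -248904
Then: -248904 + -864882 = -1113786
4) -1113786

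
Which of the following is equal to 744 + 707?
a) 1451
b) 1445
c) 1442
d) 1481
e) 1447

744 + 707 = 1451
a) 1451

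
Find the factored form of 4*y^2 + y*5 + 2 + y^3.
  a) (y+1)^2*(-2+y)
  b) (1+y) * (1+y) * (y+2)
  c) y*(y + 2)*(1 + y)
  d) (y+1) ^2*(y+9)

We need to factor 4*y^2 + y*5 + 2 + y^3.
The factored form is (1+y) * (1+y) * (y+2).
b) (1+y) * (1+y) * (y+2)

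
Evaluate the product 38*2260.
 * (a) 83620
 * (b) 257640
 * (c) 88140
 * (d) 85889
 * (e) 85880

38 * 2260 = 85880
e) 85880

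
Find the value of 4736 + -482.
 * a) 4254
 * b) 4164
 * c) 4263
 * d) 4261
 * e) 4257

4736 + -482 = 4254
a) 4254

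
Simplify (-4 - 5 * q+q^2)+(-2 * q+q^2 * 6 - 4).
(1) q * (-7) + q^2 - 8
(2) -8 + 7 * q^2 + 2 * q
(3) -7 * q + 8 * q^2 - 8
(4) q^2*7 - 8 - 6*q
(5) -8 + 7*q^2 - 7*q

Adding the polynomials and combining like terms:
(-4 - 5*q + q^2) + (-2*q + q^2*6 - 4)
= -8 + 7*q^2 - 7*q
5) -8 + 7*q^2 - 7*q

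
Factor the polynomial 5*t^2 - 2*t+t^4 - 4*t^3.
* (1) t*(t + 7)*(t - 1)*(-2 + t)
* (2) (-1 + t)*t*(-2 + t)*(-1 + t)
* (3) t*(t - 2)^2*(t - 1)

We need to factor 5*t^2 - 2*t+t^4 - 4*t^3.
The factored form is (-1 + t)*t*(-2 + t)*(-1 + t).
2) (-1 + t)*t*(-2 + t)*(-1 + t)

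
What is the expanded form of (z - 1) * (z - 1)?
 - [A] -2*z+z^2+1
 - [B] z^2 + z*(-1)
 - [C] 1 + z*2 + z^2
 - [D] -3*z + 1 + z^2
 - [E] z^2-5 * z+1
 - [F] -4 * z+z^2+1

Expanding (z - 1) * (z - 1):
= -2*z+z^2+1
A) -2*z+z^2+1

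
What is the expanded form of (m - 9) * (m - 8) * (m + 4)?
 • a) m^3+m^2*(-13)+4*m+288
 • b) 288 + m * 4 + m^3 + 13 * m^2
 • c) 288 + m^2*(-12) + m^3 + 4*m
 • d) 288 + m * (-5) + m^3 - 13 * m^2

Expanding (m - 9) * (m - 8) * (m + 4):
= m^3+m^2*(-13)+4*m+288
a) m^3+m^2*(-13)+4*m+288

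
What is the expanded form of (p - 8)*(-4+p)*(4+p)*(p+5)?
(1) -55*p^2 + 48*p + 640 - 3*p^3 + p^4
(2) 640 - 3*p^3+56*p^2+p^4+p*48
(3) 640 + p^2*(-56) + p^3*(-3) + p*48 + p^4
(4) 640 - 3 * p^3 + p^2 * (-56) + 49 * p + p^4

Expanding (p - 8)*(-4+p)*(4+p)*(p+5):
= 640 + p^2*(-56) + p^3*(-3) + p*48 + p^4
3) 640 + p^2*(-56) + p^3*(-3) + p*48 + p^4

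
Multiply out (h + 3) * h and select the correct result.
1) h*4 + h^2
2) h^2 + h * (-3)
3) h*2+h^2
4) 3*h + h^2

Expanding (h + 3) * h:
= 3*h + h^2
4) 3*h + h^2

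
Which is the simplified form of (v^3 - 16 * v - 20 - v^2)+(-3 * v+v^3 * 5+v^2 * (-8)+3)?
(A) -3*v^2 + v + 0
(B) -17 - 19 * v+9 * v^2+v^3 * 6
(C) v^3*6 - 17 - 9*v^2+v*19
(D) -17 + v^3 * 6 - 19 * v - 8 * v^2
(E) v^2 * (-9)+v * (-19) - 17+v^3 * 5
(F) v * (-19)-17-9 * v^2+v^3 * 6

Adding the polynomials and combining like terms:
(v^3 - 16*v - 20 - v^2) + (-3*v + v^3*5 + v^2*(-8) + 3)
= v * (-19)-17-9 * v^2+v^3 * 6
F) v * (-19)-17-9 * v^2+v^3 * 6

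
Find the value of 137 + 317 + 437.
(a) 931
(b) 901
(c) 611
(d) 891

First: 137 + 317 = 454
Then: 454 + 437 = 891
d) 891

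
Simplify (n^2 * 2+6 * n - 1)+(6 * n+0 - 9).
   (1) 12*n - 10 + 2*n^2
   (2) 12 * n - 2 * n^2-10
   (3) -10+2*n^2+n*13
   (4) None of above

Adding the polynomials and combining like terms:
(n^2*2 + 6*n - 1) + (6*n + 0 - 9)
= 12*n - 10 + 2*n^2
1) 12*n - 10 + 2*n^2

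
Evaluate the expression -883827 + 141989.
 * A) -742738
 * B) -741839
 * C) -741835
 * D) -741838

-883827 + 141989 = -741838
D) -741838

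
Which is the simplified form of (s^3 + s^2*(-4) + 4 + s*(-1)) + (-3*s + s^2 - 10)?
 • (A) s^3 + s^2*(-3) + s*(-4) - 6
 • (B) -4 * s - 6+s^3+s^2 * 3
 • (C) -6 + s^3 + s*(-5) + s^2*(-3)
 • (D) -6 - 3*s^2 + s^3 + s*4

Adding the polynomials and combining like terms:
(s^3 + s^2*(-4) + 4 + s*(-1)) + (-3*s + s^2 - 10)
= s^3 + s^2*(-3) + s*(-4) - 6
A) s^3 + s^2*(-3) + s*(-4) - 6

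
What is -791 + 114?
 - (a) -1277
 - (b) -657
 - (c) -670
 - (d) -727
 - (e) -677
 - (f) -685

-791 + 114 = -677
e) -677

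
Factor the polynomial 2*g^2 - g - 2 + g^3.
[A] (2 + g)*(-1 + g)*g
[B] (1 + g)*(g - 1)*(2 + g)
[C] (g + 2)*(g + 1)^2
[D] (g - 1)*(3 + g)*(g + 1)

We need to factor 2*g^2 - g - 2 + g^3.
The factored form is (1 + g)*(g - 1)*(2 + g).
B) (1 + g)*(g - 1)*(2 + g)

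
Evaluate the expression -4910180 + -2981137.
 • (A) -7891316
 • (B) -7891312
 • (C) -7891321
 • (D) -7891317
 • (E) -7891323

-4910180 + -2981137 = -7891317
D) -7891317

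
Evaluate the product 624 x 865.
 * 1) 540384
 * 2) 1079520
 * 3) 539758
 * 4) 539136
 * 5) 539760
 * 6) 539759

624 * 865 = 539760
5) 539760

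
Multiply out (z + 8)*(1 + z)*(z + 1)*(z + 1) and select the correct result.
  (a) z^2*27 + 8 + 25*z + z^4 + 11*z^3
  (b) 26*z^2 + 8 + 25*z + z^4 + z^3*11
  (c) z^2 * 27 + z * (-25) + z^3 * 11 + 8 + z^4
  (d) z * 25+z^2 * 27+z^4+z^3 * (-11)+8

Expanding (z + 8)*(1 + z)*(z + 1)*(z + 1):
= z^2*27 + 8 + 25*z + z^4 + 11*z^3
a) z^2*27 + 8 + 25*z + z^4 + 11*z^3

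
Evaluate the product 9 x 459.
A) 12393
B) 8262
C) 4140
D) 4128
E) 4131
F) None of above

9 * 459 = 4131
E) 4131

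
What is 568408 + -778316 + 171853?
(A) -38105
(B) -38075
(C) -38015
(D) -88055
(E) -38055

First: 568408 + -778316 = -209908
Then: -209908 + 171853 = -38055
E) -38055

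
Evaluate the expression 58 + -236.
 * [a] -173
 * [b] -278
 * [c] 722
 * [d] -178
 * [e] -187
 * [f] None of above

58 + -236 = -178
d) -178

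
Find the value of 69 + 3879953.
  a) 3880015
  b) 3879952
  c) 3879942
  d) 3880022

69 + 3879953 = 3880022
d) 3880022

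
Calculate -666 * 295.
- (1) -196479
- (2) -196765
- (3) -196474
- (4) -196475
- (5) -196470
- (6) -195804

-666 * 295 = -196470
5) -196470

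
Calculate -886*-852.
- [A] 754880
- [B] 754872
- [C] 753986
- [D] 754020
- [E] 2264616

-886 * -852 = 754872
B) 754872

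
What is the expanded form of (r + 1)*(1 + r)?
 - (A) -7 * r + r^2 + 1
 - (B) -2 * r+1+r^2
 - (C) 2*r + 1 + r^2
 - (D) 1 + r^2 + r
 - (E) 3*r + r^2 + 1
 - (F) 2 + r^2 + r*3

Expanding (r + 1)*(1 + r):
= 2*r + 1 + r^2
C) 2*r + 1 + r^2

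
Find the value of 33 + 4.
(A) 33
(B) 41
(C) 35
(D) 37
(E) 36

33 + 4 = 37
D) 37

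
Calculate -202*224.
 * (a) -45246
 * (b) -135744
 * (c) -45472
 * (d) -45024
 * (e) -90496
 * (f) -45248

-202 * 224 = -45248
f) -45248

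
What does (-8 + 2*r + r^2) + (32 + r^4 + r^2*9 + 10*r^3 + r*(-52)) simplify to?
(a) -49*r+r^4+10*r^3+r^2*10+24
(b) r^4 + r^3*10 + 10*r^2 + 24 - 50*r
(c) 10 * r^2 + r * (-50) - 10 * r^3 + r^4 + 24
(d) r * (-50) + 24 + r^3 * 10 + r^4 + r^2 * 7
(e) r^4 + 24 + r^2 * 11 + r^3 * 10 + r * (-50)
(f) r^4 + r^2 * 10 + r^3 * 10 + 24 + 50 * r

Adding the polynomials and combining like terms:
(-8 + 2*r + r^2) + (32 + r^4 + r^2*9 + 10*r^3 + r*(-52))
= r^4 + r^3*10 + 10*r^2 + 24 - 50*r
b) r^4 + r^3*10 + 10*r^2 + 24 - 50*r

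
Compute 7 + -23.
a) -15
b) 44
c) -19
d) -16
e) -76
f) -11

7 + -23 = -16
d) -16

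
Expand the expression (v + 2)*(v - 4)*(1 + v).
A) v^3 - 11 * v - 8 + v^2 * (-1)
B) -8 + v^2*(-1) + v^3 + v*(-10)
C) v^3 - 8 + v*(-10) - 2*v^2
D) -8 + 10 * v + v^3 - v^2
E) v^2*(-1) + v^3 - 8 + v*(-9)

Expanding (v + 2)*(v - 4)*(1 + v):
= -8 + v^2*(-1) + v^3 + v*(-10)
B) -8 + v^2*(-1) + v^3 + v*(-10)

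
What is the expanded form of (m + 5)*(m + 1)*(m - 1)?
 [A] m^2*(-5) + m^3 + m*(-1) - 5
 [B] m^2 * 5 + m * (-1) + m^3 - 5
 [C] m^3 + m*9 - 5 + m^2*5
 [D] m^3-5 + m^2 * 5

Expanding (m + 5)*(m + 1)*(m - 1):
= m^2 * 5 + m * (-1) + m^3 - 5
B) m^2 * 5 + m * (-1) + m^3 - 5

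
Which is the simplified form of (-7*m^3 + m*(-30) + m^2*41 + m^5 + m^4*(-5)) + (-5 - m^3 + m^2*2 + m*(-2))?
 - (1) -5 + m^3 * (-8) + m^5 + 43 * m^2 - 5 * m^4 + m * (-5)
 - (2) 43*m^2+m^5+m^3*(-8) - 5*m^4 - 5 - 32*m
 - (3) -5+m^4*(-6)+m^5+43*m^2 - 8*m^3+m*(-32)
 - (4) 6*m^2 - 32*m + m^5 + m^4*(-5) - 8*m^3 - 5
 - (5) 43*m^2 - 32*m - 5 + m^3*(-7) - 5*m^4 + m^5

Adding the polynomials and combining like terms:
(-7*m^3 + m*(-30) + m^2*41 + m^5 + m^4*(-5)) + (-5 - m^3 + m^2*2 + m*(-2))
= 43*m^2+m^5+m^3*(-8) - 5*m^4 - 5 - 32*m
2) 43*m^2+m^5+m^3*(-8) - 5*m^4 - 5 - 32*m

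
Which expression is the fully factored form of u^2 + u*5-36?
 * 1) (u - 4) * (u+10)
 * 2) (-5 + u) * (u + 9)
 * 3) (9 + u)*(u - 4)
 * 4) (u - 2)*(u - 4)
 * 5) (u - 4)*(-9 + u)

We need to factor u^2 + u*5-36.
The factored form is (9 + u)*(u - 4).
3) (9 + u)*(u - 4)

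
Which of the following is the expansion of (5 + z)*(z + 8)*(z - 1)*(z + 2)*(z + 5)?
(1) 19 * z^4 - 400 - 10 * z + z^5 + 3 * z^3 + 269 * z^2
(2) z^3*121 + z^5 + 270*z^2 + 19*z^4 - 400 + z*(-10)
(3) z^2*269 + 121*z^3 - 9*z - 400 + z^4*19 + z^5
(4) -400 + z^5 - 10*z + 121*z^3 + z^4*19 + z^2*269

Expanding (5 + z)*(z + 8)*(z - 1)*(z + 2)*(z + 5):
= -400 + z^5 - 10*z + 121*z^3 + z^4*19 + z^2*269
4) -400 + z^5 - 10*z + 121*z^3 + z^4*19 + z^2*269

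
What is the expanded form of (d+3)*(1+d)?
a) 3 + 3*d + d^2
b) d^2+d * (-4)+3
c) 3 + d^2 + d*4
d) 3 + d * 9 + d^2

Expanding (d+3)*(1+d):
= 3 + d^2 + d*4
c) 3 + d^2 + d*4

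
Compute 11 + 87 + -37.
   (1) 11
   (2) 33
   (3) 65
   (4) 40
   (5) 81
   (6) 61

First: 11 + 87 = 98
Then: 98 + -37 = 61
6) 61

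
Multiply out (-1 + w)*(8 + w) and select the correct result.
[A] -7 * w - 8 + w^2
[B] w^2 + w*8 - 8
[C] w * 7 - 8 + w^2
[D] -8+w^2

Expanding (-1 + w)*(8 + w):
= w * 7 - 8 + w^2
C) w * 7 - 8 + w^2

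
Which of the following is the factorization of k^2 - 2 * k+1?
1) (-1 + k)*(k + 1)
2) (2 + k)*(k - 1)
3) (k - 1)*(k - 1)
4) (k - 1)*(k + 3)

We need to factor k^2 - 2 * k+1.
The factored form is (k - 1)*(k - 1).
3) (k - 1)*(k - 1)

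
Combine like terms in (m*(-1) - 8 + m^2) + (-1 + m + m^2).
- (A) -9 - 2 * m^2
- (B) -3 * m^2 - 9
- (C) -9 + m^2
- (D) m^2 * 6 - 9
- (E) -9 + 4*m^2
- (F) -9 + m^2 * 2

Adding the polynomials and combining like terms:
(m*(-1) - 8 + m^2) + (-1 + m + m^2)
= -9 + m^2 * 2
F) -9 + m^2 * 2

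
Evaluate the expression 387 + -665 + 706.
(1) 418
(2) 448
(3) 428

First: 387 + -665 = -278
Then: -278 + 706 = 428
3) 428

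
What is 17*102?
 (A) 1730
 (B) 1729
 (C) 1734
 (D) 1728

17 * 102 = 1734
C) 1734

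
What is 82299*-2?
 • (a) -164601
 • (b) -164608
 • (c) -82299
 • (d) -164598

82299 * -2 = -164598
d) -164598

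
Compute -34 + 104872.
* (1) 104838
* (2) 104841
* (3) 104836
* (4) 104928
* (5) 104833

-34 + 104872 = 104838
1) 104838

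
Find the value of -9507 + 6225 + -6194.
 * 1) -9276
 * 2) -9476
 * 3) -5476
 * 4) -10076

First: -9507 + 6225 = -3282
Then: -3282 + -6194 = -9476
2) -9476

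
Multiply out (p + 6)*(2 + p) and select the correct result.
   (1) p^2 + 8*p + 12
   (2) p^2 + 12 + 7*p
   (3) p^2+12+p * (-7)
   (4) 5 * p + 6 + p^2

Expanding (p + 6)*(2 + p):
= p^2 + 8*p + 12
1) p^2 + 8*p + 12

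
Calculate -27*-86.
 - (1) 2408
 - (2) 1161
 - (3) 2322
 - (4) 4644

-27 * -86 = 2322
3) 2322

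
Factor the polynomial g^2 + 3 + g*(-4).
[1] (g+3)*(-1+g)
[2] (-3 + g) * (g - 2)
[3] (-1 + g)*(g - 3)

We need to factor g^2 + 3 + g*(-4).
The factored form is (-1 + g)*(g - 3).
3) (-1 + g)*(g - 3)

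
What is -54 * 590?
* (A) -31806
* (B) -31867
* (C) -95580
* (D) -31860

-54 * 590 = -31860
D) -31860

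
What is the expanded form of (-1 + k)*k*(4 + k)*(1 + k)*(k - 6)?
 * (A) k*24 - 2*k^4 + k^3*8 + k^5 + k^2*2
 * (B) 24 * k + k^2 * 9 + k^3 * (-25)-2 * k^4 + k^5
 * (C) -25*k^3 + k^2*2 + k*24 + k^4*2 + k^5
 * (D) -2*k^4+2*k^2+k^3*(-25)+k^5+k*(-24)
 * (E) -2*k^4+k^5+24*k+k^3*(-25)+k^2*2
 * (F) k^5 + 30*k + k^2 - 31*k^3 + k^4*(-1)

Expanding (-1 + k)*k*(4 + k)*(1 + k)*(k - 6):
= -2*k^4+k^5+24*k+k^3*(-25)+k^2*2
E) -2*k^4+k^5+24*k+k^3*(-25)+k^2*2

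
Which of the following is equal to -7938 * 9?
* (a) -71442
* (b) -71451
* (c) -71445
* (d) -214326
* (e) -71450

-7938 * 9 = -71442
a) -71442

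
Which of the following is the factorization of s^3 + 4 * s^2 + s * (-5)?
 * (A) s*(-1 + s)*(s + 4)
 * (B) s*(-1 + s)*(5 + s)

We need to factor s^3 + 4 * s^2 + s * (-5).
The factored form is s*(-1 + s)*(5 + s).
B) s*(-1 + s)*(5 + s)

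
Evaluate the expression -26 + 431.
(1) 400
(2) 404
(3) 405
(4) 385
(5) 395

-26 + 431 = 405
3) 405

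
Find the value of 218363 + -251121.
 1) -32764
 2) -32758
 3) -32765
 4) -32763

218363 + -251121 = -32758
2) -32758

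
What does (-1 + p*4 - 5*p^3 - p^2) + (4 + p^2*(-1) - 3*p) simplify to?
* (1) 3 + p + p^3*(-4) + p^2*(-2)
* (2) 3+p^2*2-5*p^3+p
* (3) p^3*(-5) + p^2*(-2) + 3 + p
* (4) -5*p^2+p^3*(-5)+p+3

Adding the polynomials and combining like terms:
(-1 + p*4 - 5*p^3 - p^2) + (4 + p^2*(-1) - 3*p)
= p^3*(-5) + p^2*(-2) + 3 + p
3) p^3*(-5) + p^2*(-2) + 3 + p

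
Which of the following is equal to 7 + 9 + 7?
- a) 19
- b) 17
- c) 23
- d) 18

First: 7 + 9 = 16
Then: 16 + 7 = 23
c) 23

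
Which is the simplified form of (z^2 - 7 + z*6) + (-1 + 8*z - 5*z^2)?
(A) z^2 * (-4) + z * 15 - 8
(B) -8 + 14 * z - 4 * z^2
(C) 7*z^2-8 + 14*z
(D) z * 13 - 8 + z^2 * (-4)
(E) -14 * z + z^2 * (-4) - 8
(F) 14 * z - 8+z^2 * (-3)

Adding the polynomials and combining like terms:
(z^2 - 7 + z*6) + (-1 + 8*z - 5*z^2)
= -8 + 14 * z - 4 * z^2
B) -8 + 14 * z - 4 * z^2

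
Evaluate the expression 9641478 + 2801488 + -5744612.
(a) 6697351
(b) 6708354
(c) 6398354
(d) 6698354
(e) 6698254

First: 9641478 + 2801488 = 12442966
Then: 12442966 + -5744612 = 6698354
d) 6698354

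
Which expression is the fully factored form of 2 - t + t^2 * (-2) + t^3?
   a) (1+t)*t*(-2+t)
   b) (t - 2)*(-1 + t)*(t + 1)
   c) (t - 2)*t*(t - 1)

We need to factor 2 - t + t^2 * (-2) + t^3.
The factored form is (t - 2)*(-1 + t)*(t + 1).
b) (t - 2)*(-1 + t)*(t + 1)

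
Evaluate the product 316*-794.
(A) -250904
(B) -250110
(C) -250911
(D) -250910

316 * -794 = -250904
A) -250904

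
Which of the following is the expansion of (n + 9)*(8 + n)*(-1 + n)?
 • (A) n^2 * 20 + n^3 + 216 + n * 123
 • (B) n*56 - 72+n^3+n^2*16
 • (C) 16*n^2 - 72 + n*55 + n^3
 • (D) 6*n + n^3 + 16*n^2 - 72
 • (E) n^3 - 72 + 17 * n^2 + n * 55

Expanding (n + 9)*(8 + n)*(-1 + n):
= 16*n^2 - 72 + n*55 + n^3
C) 16*n^2 - 72 + n*55 + n^3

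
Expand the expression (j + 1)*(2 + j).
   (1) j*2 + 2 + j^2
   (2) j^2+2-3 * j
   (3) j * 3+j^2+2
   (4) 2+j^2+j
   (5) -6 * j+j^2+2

Expanding (j + 1)*(2 + j):
= j * 3+j^2+2
3) j * 3+j^2+2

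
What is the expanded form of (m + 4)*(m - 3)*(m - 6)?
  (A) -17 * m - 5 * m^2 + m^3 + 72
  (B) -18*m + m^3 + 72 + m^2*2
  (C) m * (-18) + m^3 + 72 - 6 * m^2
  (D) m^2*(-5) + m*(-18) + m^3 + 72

Expanding (m + 4)*(m - 3)*(m - 6):
= m^2*(-5) + m*(-18) + m^3 + 72
D) m^2*(-5) + m*(-18) + m^3 + 72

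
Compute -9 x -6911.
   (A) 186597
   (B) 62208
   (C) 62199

-9 * -6911 = 62199
C) 62199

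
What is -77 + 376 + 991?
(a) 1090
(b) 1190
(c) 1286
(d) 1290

First: -77 + 376 = 299
Then: 299 + 991 = 1290
d) 1290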